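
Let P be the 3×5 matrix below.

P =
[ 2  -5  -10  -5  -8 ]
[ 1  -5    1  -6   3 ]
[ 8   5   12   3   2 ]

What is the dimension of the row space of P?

3

Row reduce to echelon form.
R2 ← R2 − (1/2)·R1: [0, -5/2, 6, -7/2, 7]
R3 ← R3 − (4)·R1: [0, 25, 52, 23, 34]
R3 ← R3 + (10)·R2: [0, 0, 112, -12, 104]
Echelon form has 3 nonzero rows, so rank(P) = 3.
The row space has dimension equal to the rank: 3.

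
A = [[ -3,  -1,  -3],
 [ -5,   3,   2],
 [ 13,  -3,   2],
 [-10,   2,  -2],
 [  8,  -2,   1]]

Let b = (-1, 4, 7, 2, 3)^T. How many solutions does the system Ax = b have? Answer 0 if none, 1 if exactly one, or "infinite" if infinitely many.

0

Row reduce the augmented matrix [A | b].
R2 ← R2 − (5/3)·R1: [0, 14/3, 7, 17/3]
R3 ← R3 + (13/3)·R1: [0, -22/3, -11, 8/3]
R4 ← R4 − (10/3)·R1: [0, 16/3, 8, 16/3]
R5 ← R5 + (8/3)·R1: [0, -14/3, -7, 1/3]
R3 ← R3 + (11/7)·R2: [0, 0, 0, 81/7]
R4 ← R4 − (8/7)·R2: [0, 0, 0, -8/7]
R5 ← R5 + R2: [0, 0, 0, 6]
R4 ← R4 + (8/81)·R3: [0, 0, 0, 0]
R5 ← R5 − (14/27)·R3: [0, 0, 0, 0]
The echelon form has 3 nonzero rows; the last pivot sits in the augmented column, so rank(A) = 2 but rank([A|b]) = 3.
Since the ranks differ, the system is inconsistent.
It has no solutions.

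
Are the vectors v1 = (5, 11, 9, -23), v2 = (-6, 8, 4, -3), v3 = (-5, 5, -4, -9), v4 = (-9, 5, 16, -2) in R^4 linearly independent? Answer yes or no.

Form the matrix with these vectors as rows and row reduce.
R2 ← R2 + (6/5)·R1: [0, 106/5, 74/5, -153/5]
R3 ← R3 + R1: [0, 16, 5, -32]
R4 ← R4 + (9/5)·R1: [0, 124/5, 161/5, -217/5]
R3 ← R3 − (40/53)·R2: [0, 0, -327/53, -472/53]
R4 ← R4 − (62/53)·R2: [0, 0, 789/53, -403/53]
R4 ← R4 + (263/109)·R3: [0, 0, 0, -3171/109]
4 nonzero rows, so the 4 vectors span a space of dimension 4.
Since 4 = 4, the vectors are linearly independent.

yes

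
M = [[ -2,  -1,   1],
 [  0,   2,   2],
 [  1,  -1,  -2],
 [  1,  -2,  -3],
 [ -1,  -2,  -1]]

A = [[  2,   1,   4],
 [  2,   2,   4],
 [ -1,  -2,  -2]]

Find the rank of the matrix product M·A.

2

First compute MA:
[[ -7,  -6, -14],
 [  2,   0,   4],
 [  2,   3,   4],
 [  1,   3,   2],
 [ -5,  -3, -10]]
Now row reduce the product.
R2 ← R2 + (2/7)·R1: [0, -12/7, 0]
R3 ← R3 + (2/7)·R1: [0, 9/7, 0]
R4 ← R4 + (1/7)·R1: [0, 15/7, 0]
R5 ← R5 − (5/7)·R1: [0, 9/7, 0]
R3 ← R3 + (3/4)·R2: [0, 0, 0]
R4 ← R4 + (5/4)·R2: [0, 0, 0]
R5 ← R5 + (3/4)·R2: [0, 0, 0]
2 nonzero rows, so rank(MA) = 2.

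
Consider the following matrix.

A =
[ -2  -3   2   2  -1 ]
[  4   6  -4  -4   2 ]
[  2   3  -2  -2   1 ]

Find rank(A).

Row reduce to echelon form.
R2 ← R2 + (2)·R1: [0, 0, 0, 0, 0]
R3 ← R3 + R1: [0, 0, 0, 0, 0]
Echelon form has 1 nonzero row, so rank(A) = 1.

1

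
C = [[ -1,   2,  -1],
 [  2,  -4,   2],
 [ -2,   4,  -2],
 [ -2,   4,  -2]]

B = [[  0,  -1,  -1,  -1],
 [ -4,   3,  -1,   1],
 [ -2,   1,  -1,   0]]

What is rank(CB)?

1

First compute CB:
[[ -6,   6,   0,   3],
 [ 12, -12,   0,  -6],
 [-12,  12,   0,   6],
 [-12,  12,   0,   6]]
Now row reduce the product.
R2 ← R2 + (2)·R1: [0, 0, 0, 0]
R3 ← R3 − (2)·R1: [0, 0, 0, 0]
R4 ← R4 − (2)·R1: [0, 0, 0, 0]
1 nonzero row, so rank(CB) = 1.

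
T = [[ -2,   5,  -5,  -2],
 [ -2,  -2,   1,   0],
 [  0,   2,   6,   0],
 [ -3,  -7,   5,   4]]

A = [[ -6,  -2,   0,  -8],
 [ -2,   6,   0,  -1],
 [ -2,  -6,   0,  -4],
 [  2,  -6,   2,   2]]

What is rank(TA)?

First compute TA:
[[  8,  76,  -4,  27],
 [ 14, -14,   0,  14],
 [-16, -24,   0, -26],
 [ 30, -90,   8,  19]]
Now row reduce the product.
R2 ← R2 − (7/4)·R1: [0, -147, 7, -133/4]
R3 ← R3 + (2)·R1: [0, 128, -8, 28]
R4 ← R4 − (15/4)·R1: [0, -375, 23, -329/4]
R3 ← R3 + (128/147)·R2: [0, 0, -40/21, -20/21]
R4 ← R4 − (125/49)·R2: [0, 0, 36/7, 18/7]
R4 ← R4 + (27/10)·R3: [0, 0, 0, 0]
3 nonzero rows, so rank(TA) = 3.

3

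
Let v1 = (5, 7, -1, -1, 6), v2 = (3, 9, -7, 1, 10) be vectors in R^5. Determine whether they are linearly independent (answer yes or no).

yes

Form the matrix with these vectors as rows and row reduce.
R2 ← R2 − (3/5)·R1: [0, 24/5, -32/5, 8/5, 32/5]
2 nonzero rows, so the 2 vectors span a space of dimension 2.
Since 2 = 2, the vectors are linearly independent.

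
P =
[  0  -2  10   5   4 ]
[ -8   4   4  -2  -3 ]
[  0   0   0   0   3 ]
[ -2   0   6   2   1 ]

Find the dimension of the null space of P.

2

Row reduce to echelon form.
Swap R1 ↔ R2
R4 ← R4 − (1/4)·R1: [0, -1, 5, 5/2, 7/4]
R4 ← R4 − (1/2)·R2: [0, 0, 0, 0, -1/4]
R4 ← R4 + (1/12)·R3: [0, 0, 0, 0, 0]
3 nonzero rows, so rank(P) = 3.
P has 5 columns; by rank–nullity, nullity = 5 − 3 = 2.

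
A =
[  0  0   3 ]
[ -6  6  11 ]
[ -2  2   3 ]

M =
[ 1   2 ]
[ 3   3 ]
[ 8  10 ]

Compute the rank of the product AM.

2

First compute AM:
[[ 24,  30],
 [100, 116],
 [ 28,  32]]
Now row reduce the product.
R2 ← R2 − (25/6)·R1: [0, -9]
R3 ← R3 − (7/6)·R1: [0, -3]
R3 ← R3 − (1/3)·R2: [0, 0]
2 nonzero rows, so rank(AM) = 2.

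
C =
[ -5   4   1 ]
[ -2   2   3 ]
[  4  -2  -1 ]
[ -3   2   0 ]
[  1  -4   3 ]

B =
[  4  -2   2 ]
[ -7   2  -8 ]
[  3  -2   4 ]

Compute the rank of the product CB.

First compute CB:
[[-45,  16, -38],
 [-13,   2,  -8],
 [ 27, -10,  20],
 [-26,  10, -22],
 [ 41, -16,  46]]
Now row reduce the product.
R2 ← R2 − (13/45)·R1: [0, -118/45, 134/45]
R3 ← R3 + (3/5)·R1: [0, -2/5, -14/5]
R4 ← R4 − (26/45)·R1: [0, 34/45, -2/45]
R5 ← R5 + (41/45)·R1: [0, -64/45, 512/45]
R3 ← R3 − (9/59)·R2: [0, 0, -192/59]
R4 ← R4 + (17/59)·R2: [0, 0, 48/59]
R5 ← R5 − (32/59)·R2: [0, 0, 576/59]
R4 ← R4 + (1/4)·R3: [0, 0, 0]
R5 ← R5 + (3)·R3: [0, 0, 0]
3 nonzero rows, so rank(CB) = 3.

3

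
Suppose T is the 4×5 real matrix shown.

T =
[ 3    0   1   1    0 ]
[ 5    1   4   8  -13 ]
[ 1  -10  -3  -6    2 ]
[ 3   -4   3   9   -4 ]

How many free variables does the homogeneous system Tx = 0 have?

Row reduce to echelon form.
R2 ← R2 − (5/3)·R1: [0, 1, 7/3, 19/3, -13]
R3 ← R3 − (1/3)·R1: [0, -10, -10/3, -19/3, 2]
R4 ← R4 − R1: [0, -4, 2, 8, -4]
R3 ← R3 + (10)·R2: [0, 0, 20, 57, -128]
R4 ← R4 + (4)·R2: [0, 0, 34/3, 100/3, -56]
R4 ← R4 − (17/30)·R3: [0, 0, 0, 31/30, 248/15]
4 nonzero rows, so rank(T) = 4.
T has 5 columns; by rank–nullity, nullity = 5 − 4 = 1.

1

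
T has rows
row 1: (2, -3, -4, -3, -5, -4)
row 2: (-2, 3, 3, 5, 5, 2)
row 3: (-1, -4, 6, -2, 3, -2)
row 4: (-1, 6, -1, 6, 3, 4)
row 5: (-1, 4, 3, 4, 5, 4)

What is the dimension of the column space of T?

Row reduce to echelon form.
R2 ← R2 + R1: [0, 0, -1, 2, 0, -2]
R3 ← R3 + (1/2)·R1: [0, -11/2, 4, -7/2, 1/2, -4]
R4 ← R4 + (1/2)·R1: [0, 9/2, -3, 9/2, 1/2, 2]
R5 ← R5 + (1/2)·R1: [0, 5/2, 1, 5/2, 5/2, 2]
Swap R2 ↔ R3
R4 ← R4 + (9/11)·R2: [0, 0, 3/11, 18/11, 10/11, -14/11]
R5 ← R5 + (5/11)·R2: [0, 0, 31/11, 10/11, 30/11, 2/11]
R4 ← R4 + (3/11)·R3: [0, 0, 0, 24/11, 10/11, -20/11]
R5 ← R5 + (31/11)·R3: [0, 0, 0, 72/11, 30/11, -60/11]
R5 ← R5 − (3)·R4: [0, 0, 0, 0, 0, 0]
Echelon form has 4 nonzero rows, so rank(T) = 4.
The column space has dimension equal to the rank: 4.

4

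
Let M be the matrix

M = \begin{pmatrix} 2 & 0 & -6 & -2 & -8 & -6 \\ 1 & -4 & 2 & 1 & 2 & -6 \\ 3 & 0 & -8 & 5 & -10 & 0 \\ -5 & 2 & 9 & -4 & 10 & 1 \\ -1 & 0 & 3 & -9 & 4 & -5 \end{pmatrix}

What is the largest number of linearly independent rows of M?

Row reduce to echelon form.
R2 ← R2 − (1/2)·R1: [0, -4, 5, 2, 6, -3]
R3 ← R3 − (3/2)·R1: [0, 0, 1, 8, 2, 9]
R4 ← R4 + (5/2)·R1: [0, 2, -6, -9, -10, -14]
R5 ← R5 + (1/2)·R1: [0, 0, 0, -10, 0, -8]
R4 ← R4 + (1/2)·R2: [0, 0, -7/2, -8, -7, -31/2]
R4 ← R4 + (7/2)·R3: [0, 0, 0, 20, 0, 16]
R5 ← R5 + (1/2)·R4: [0, 0, 0, 0, 0, 0]
Echelon form has 4 nonzero rows, so rank(M) = 4.
The rank gives the maximum number of linearly independent rows: 4.

4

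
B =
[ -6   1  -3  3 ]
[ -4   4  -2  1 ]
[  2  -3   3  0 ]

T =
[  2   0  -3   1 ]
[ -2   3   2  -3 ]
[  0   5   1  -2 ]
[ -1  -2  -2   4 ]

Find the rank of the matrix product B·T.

3

First compute BT:
[[-17, -18,  11,   9],
 [-17,   0,  16,  -8],
 [ 10,   6,  -9,   5]]
Now row reduce the product.
R2 ← R2 − R1: [0, 18, 5, -17]
R3 ← R3 + (10/17)·R1: [0, -78/17, -43/17, 175/17]
R3 ← R3 + (13/51)·R2: [0, 0, -64/51, 304/51]
3 nonzero rows, so rank(BT) = 3.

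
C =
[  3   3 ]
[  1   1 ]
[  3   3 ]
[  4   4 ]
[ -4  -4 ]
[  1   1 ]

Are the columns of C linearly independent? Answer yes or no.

Row reduce C to echelon form.
R2 ← R2 − (1/3)·R1: [0, 0]
R3 ← R3 − R1: [0, 0]
R4 ← R4 − (4/3)·R1: [0, 0]
R5 ← R5 + (4/3)·R1: [0, 0]
R6 ← R6 − (1/3)·R1: [0, 0]
1 pivot among 2 columns.
Only 1 < 2 pivot columns, so the columns are linearly dependent.

no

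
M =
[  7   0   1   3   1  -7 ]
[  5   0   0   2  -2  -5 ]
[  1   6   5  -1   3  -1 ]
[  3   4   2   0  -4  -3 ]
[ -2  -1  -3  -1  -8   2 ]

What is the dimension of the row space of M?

3

Row reduce to echelon form.
R2 ← R2 − (5/7)·R1: [0, 0, -5/7, -1/7, -19/7, 0]
R3 ← R3 − (1/7)·R1: [0, 6, 34/7, -10/7, 20/7, 0]
R4 ← R4 − (3/7)·R1: [0, 4, 11/7, -9/7, -31/7, 0]
R5 ← R5 + (2/7)·R1: [0, -1, -19/7, -1/7, -54/7, 0]
Swap R2 ↔ R3
R4 ← R4 − (2/3)·R2: [0, 0, -5/3, -1/3, -19/3, 0]
R5 ← R5 + (1/6)·R2: [0, 0, -40/21, -8/21, -152/21, 0]
R4 ← R4 − (7/3)·R3: [0, 0, 0, 0, 0, 0]
R5 ← R5 − (8/3)·R3: [0, 0, 0, 0, 0, 0]
Echelon form has 3 nonzero rows, so rank(M) = 3.
The row space has dimension equal to the rank: 3.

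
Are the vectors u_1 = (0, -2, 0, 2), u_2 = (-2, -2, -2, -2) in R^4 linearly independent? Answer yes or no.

Form the matrix with these vectors as rows and row reduce.
Swap R1 ↔ R2
2 nonzero rows, so the 2 vectors span a space of dimension 2.
Since 2 = 2, the vectors are linearly independent.

yes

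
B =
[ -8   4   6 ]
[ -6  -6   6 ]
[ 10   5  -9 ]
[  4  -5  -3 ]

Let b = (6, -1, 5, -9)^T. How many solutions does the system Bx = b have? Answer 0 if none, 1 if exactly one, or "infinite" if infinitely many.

0

Row reduce the augmented matrix [B | b].
R2 ← R2 − (3/4)·R1: [0, -9, 3/2, -11/2]
R3 ← R3 + (5/4)·R1: [0, 10, -3/2, 25/2]
R4 ← R4 + (1/2)·R1: [0, -3, 0, -6]
R3 ← R3 + (10/9)·R2: [0, 0, 1/6, 115/18]
R4 ← R4 − (1/3)·R2: [0, 0, -1/2, -25/6]
R4 ← R4 + (3)·R3: [0, 0, 0, 15]
The echelon form has 4 nonzero rows; the last pivot sits in the augmented column, so rank(B) = 3 but rank([B|b]) = 4.
Since the ranks differ, the system is inconsistent.
It has no solutions.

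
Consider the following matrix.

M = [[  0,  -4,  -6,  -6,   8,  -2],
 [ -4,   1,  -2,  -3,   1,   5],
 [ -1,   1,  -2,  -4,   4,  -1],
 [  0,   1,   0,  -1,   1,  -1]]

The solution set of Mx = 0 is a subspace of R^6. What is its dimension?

Row reduce to echelon form.
Swap R1 ↔ R2
R3 ← R3 − (1/4)·R1: [0, 3/4, -3/2, -13/4, 15/4, -9/4]
R3 ← R3 + (3/16)·R2: [0, 0, -21/8, -35/8, 21/4, -21/8]
R4 ← R4 + (1/4)·R2: [0, 0, -3/2, -5/2, 3, -3/2]
R4 ← R4 − (4/7)·R3: [0, 0, 0, 0, 0, 0]
3 nonzero rows, so rank(M) = 3.
M has 6 columns; by rank–nullity, nullity = 6 − 3 = 3.

3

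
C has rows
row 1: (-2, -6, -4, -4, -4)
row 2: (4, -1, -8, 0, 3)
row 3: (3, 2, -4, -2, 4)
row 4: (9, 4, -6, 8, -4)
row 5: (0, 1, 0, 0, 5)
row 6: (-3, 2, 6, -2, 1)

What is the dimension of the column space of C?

Row reduce to echelon form.
R2 ← R2 + (2)·R1: [0, -13, -16, -8, -5]
R3 ← R3 + (3/2)·R1: [0, -7, -10, -8, -2]
R4 ← R4 + (9/2)·R1: [0, -23, -24, -10, -22]
R6 ← R6 − (3/2)·R1: [0, 11, 12, 4, 7]
R3 ← R3 − (7/13)·R2: [0, 0, -18/13, -48/13, 9/13]
R4 ← R4 − (23/13)·R2: [0, 0, 56/13, 54/13, -171/13]
R5 ← R5 + (1/13)·R2: [0, 0, -16/13, -8/13, 60/13]
R6 ← R6 + (11/13)·R2: [0, 0, -20/13, -36/13, 36/13]
R4 ← R4 + (28/9)·R3: [0, 0, 0, -22/3, -11]
R5 ← R5 − (8/9)·R3: [0, 0, 0, 8/3, 4]
R6 ← R6 − (10/9)·R3: [0, 0, 0, 4/3, 2]
R5 ← R5 + (4/11)·R4: [0, 0, 0, 0, 0]
R6 ← R6 + (2/11)·R4: [0, 0, 0, 0, 0]
Echelon form has 4 nonzero rows, so rank(C) = 4.
The column space has dimension equal to the rank: 4.

4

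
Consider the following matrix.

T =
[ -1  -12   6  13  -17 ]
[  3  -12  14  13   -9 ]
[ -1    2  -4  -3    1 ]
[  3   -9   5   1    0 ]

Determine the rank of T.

3

Row reduce to echelon form.
R2 ← R2 + (3)·R1: [0, -48, 32, 52, -60]
R3 ← R3 − R1: [0, 14, -10, -16, 18]
R4 ← R4 + (3)·R1: [0, -45, 23, 40, -51]
R3 ← R3 + (7/24)·R2: [0, 0, -2/3, -5/6, 1/2]
R4 ← R4 − (15/16)·R2: [0, 0, -7, -35/4, 21/4]
R4 ← R4 − (21/2)·R3: [0, 0, 0, 0, 0]
Echelon form has 3 nonzero rows, so rank(T) = 3.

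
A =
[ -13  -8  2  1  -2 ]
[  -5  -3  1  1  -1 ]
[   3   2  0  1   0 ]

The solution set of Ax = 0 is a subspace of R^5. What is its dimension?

3

Row reduce to echelon form.
R2 ← R2 − (5/13)·R1: [0, 1/13, 3/13, 8/13, -3/13]
R3 ← R3 + (3/13)·R1: [0, 2/13, 6/13, 16/13, -6/13]
R3 ← R3 − (2)·R2: [0, 0, 0, 0, 0]
2 nonzero rows, so rank(A) = 2.
A has 5 columns; by rank–nullity, nullity = 5 − 2 = 3.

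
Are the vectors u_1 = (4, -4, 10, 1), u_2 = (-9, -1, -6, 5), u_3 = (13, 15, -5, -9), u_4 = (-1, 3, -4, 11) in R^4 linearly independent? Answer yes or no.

yes

Form the matrix with these vectors as rows and row reduce.
R2 ← R2 + (9/4)·R1: [0, -10, 33/2, 29/4]
R3 ← R3 − (13/4)·R1: [0, 28, -75/2, -49/4]
R4 ← R4 + (1/4)·R1: [0, 2, -3/2, 45/4]
R3 ← R3 + (14/5)·R2: [0, 0, 87/10, 161/20]
R4 ← R4 + (1/5)·R2: [0, 0, 9/5, 127/10]
R4 ← R4 − (6/29)·R3: [0, 0, 0, 320/29]
4 nonzero rows, so the 4 vectors span a space of dimension 4.
Since 4 = 4, the vectors are linearly independent.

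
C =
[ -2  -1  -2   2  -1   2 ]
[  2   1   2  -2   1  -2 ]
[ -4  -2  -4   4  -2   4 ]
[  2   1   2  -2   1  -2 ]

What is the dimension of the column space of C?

1

Row reduce to echelon form.
R2 ← R2 + R1: [0, 0, 0, 0, 0, 0]
R3 ← R3 − (2)·R1: [0, 0, 0, 0, 0, 0]
R4 ← R4 + R1: [0, 0, 0, 0, 0, 0]
Echelon form has 1 nonzero row, so rank(C) = 1.
The column space has dimension equal to the rank: 1.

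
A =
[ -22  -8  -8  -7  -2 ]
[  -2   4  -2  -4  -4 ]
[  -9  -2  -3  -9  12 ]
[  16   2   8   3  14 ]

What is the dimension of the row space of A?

Row reduce to echelon form.
R2 ← R2 − (1/11)·R1: [0, 52/11, -14/11, -37/11, -42/11]
R3 ← R3 − (9/22)·R1: [0, 14/11, 3/11, -135/22, 141/11]
R4 ← R4 + (8/11)·R1: [0, -42/11, 24/11, -23/11, 138/11]
R3 ← R3 − (7/26)·R2: [0, 0, 8/13, -68/13, 180/13]
R4 ← R4 + (21/26)·R2: [0, 0, 15/13, -125/26, 123/13]
R4 ← R4 − (15/8)·R3: [0, 0, 0, 5, -33/2]
Echelon form has 4 nonzero rows, so rank(A) = 4.
The row space has dimension equal to the rank: 4.

4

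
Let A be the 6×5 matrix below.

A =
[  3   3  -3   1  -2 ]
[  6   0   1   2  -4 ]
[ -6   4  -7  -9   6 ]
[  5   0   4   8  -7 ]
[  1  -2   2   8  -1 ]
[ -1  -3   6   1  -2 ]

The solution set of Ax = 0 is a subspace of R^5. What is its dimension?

1

Row reduce to echelon form.
R2 ← R2 − (2)·R1: [0, -6, 7, 0, 0]
R3 ← R3 + (2)·R1: [0, 10, -13, -7, 2]
R4 ← R4 − (5/3)·R1: [0, -5, 9, 19/3, -11/3]
R5 ← R5 − (1/3)·R1: [0, -3, 3, 23/3, -1/3]
R6 ← R6 + (1/3)·R1: [0, -2, 5, 4/3, -8/3]
R3 ← R3 + (5/3)·R2: [0, 0, -4/3, -7, 2]
R4 ← R4 − (5/6)·R2: [0, 0, 19/6, 19/3, -11/3]
R5 ← R5 − (1/2)·R2: [0, 0, -1/2, 23/3, -1/3]
R6 ← R6 − (1/3)·R2: [0, 0, 8/3, 4/3, -8/3]
R4 ← R4 + (19/8)·R3: [0, 0, 0, -247/24, 13/12]
R5 ← R5 − (3/8)·R3: [0, 0, 0, 247/24, -13/12]
R6 ← R6 + (2)·R3: [0, 0, 0, -38/3, 4/3]
R5 ← R5 + R4: [0, 0, 0, 0, 0]
R6 ← R6 − (16/13)·R4: [0, 0, 0, 0, 0]
4 nonzero rows, so rank(A) = 4.
A has 5 columns; by rank–nullity, nullity = 5 − 4 = 1.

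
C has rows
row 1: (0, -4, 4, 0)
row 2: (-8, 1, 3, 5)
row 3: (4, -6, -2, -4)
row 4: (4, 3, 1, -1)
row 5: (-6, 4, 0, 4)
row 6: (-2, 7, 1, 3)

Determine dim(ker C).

Row reduce to echelon form.
Swap R1 ↔ R2
R3 ← R3 + (1/2)·R1: [0, -11/2, -1/2, -3/2]
R4 ← R4 + (1/2)·R1: [0, 7/2, 5/2, 3/2]
R5 ← R5 − (3/4)·R1: [0, 13/4, -9/4, 1/4]
R6 ← R6 − (1/4)·R1: [0, 27/4, 1/4, 7/4]
R3 ← R3 − (11/8)·R2: [0, 0, -6, -3/2]
R4 ← R4 + (7/8)·R2: [0, 0, 6, 3/2]
R5 ← R5 + (13/16)·R2: [0, 0, 1, 1/4]
R6 ← R6 + (27/16)·R2: [0, 0, 7, 7/4]
R4 ← R4 + R3: [0, 0, 0, 0]
R5 ← R5 + (1/6)·R3: [0, 0, 0, 0]
R6 ← R6 + (7/6)·R3: [0, 0, 0, 0]
3 nonzero rows, so rank(C) = 3.
C has 4 columns; by rank–nullity, nullity = 4 − 3 = 1.

1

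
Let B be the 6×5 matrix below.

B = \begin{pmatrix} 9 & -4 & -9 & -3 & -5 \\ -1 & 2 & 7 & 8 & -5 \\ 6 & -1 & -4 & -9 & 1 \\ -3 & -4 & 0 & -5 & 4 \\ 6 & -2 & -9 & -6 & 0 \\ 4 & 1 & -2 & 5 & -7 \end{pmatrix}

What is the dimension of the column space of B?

Row reduce to echelon form.
R2 ← R2 + (1/9)·R1: [0, 14/9, 6, 23/3, -50/9]
R3 ← R3 − (2/3)·R1: [0, 5/3, 2, -7, 13/3]
R4 ← R4 + (1/3)·R1: [0, -16/3, -3, -6, 7/3]
R5 ← R5 − (2/3)·R1: [0, 2/3, -3, -4, 10/3]
R6 ← R6 − (4/9)·R1: [0, 25/9, 2, 19/3, -43/9]
R3 ← R3 − (15/14)·R2: [0, 0, -31/7, -213/14, 72/7]
R4 ← R4 + (24/7)·R2: [0, 0, 123/7, 142/7, -117/7]
R5 ← R5 − (3/7)·R2: [0, 0, -39/7, -51/7, 40/7]
R6 ← R6 − (25/14)·R2: [0, 0, -61/7, -103/14, 36/7]
R4 ← R4 + (123/31)·R3: [0, 0, 0, -2485/62, 747/31]
R5 ← R5 − (39/31)·R3: [0, 0, 0, 735/62, -224/31]
R6 ← R6 − (61/31)·R3: [0, 0, 0, 700/31, -468/31]
R5 ← R5 + (21/71)·R4: [0, 0, 0, 0, -7/71]
R6 ← R6 + (40/71)·R4: [0, 0, 0, 0, -108/71]
R6 ← R6 − (108/7)·R5: [0, 0, 0, 0, 0]
Echelon form has 5 nonzero rows, so rank(B) = 5.
The column space has dimension equal to the rank: 5.

5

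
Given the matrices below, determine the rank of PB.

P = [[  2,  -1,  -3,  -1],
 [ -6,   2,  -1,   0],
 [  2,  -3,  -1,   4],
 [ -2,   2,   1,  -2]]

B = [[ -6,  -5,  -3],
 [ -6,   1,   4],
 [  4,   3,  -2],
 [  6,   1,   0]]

3

First compute PB:
[[-24, -21,  -4],
 [ 20,  29,  28],
 [ 26, -12, -16],
 [ -8,  13,  12]]
Now row reduce the product.
R2 ← R2 + (5/6)·R1: [0, 23/2, 74/3]
R3 ← R3 + (13/12)·R1: [0, -139/4, -61/3]
R4 ← R4 − (1/3)·R1: [0, 20, 40/3]
R3 ← R3 + (139/46)·R2: [0, 0, 3740/69]
R4 ← R4 − (40/23)·R2: [0, 0, -680/23]
R4 ← R4 + (6/11)·R3: [0, 0, 0]
3 nonzero rows, so rank(PB) = 3.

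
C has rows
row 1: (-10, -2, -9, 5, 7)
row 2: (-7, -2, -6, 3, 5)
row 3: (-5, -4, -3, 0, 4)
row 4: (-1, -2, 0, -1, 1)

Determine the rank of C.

2

Row reduce to echelon form.
R2 ← R2 − (7/10)·R1: [0, -3/5, 3/10, -1/2, 1/10]
R3 ← R3 − (1/2)·R1: [0, -3, 3/2, -5/2, 1/2]
R4 ← R4 − (1/10)·R1: [0, -9/5, 9/10, -3/2, 3/10]
R3 ← R3 − (5)·R2: [0, 0, 0, 0, 0]
R4 ← R4 − (3)·R2: [0, 0, 0, 0, 0]
Echelon form has 2 nonzero rows, so rank(C) = 2.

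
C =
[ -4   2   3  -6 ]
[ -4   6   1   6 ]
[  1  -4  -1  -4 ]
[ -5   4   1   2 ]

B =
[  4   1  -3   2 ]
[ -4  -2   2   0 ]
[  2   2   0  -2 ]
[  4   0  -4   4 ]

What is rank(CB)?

2

First compute CB:
[[-42,  -2,  40, -38],
 [-14, -14,   0,  14],
 [  2,   7,   5, -12],
 [-26, -11,  15,  -4]]
Now row reduce the product.
R2 ← R2 − (1/3)·R1: [0, -40/3, -40/3, 80/3]
R3 ← R3 + (1/21)·R1: [0, 145/21, 145/21, -290/21]
R4 ← R4 − (13/21)·R1: [0, -205/21, -205/21, 410/21]
R3 ← R3 + (29/56)·R2: [0, 0, 0, 0]
R4 ← R4 − (41/56)·R2: [0, 0, 0, 0]
2 nonzero rows, so rank(CB) = 2.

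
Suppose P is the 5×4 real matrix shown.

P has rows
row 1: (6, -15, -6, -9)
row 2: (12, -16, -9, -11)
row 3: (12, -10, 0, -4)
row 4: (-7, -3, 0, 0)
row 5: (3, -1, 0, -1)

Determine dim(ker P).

0

Row reduce to echelon form.
R2 ← R2 − (2)·R1: [0, 14, 3, 7]
R3 ← R3 − (2)·R1: [0, 20, 12, 14]
R4 ← R4 + (7/6)·R1: [0, -41/2, -7, -21/2]
R5 ← R5 − (1/2)·R1: [0, 13/2, 3, 7/2]
R3 ← R3 − (10/7)·R2: [0, 0, 54/7, 4]
R4 ← R4 + (41/28)·R2: [0, 0, -73/28, -1/4]
R5 ← R5 − (13/28)·R2: [0, 0, 45/28, 1/4]
R4 ← R4 + (73/216)·R3: [0, 0, 0, 119/108]
R5 ← R5 − (5/24)·R3: [0, 0, 0, -7/12]
R5 ← R5 + (9/17)·R4: [0, 0, 0, 0]
4 nonzero rows, so rank(P) = 4.
P has 4 columns; by rank–nullity, nullity = 4 − 4 = 0.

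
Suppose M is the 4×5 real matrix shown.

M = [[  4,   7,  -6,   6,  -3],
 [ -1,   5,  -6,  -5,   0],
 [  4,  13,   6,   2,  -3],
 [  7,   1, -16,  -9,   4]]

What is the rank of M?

4

Row reduce to echelon form.
R2 ← R2 + (1/4)·R1: [0, 27/4, -15/2, -7/2, -3/4]
R3 ← R3 − R1: [0, 6, 12, -4, 0]
R4 ← R4 − (7/4)·R1: [0, -45/4, -11/2, -39/2, 37/4]
R3 ← R3 − (8/9)·R2: [0, 0, 56/3, -8/9, 2/3]
R4 ← R4 + (5/3)·R2: [0, 0, -18, -76/3, 8]
R4 ← R4 + (27/28)·R3: [0, 0, 0, -550/21, 121/14]
Echelon form has 4 nonzero rows, so rank(M) = 4.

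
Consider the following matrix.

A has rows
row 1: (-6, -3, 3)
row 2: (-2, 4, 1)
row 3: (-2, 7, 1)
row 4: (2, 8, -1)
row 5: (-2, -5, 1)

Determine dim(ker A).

Row reduce to echelon form.
R2 ← R2 − (1/3)·R1: [0, 5, 0]
R3 ← R3 − (1/3)·R1: [0, 8, 0]
R4 ← R4 + (1/3)·R1: [0, 7, 0]
R5 ← R5 − (1/3)·R1: [0, -4, 0]
R3 ← R3 − (8/5)·R2: [0, 0, 0]
R4 ← R4 − (7/5)·R2: [0, 0, 0]
R5 ← R5 + (4/5)·R2: [0, 0, 0]
2 nonzero rows, so rank(A) = 2.
A has 3 columns; by rank–nullity, nullity = 3 − 2 = 1.

1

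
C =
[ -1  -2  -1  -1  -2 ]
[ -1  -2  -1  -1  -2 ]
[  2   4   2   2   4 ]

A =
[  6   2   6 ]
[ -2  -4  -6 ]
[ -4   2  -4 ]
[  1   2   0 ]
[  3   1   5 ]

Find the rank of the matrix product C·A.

1

First compute CA:
[[ -5,   0,   0],
 [ -5,   0,   0],
 [ 10,   0,   0]]
Now row reduce the product.
R2 ← R2 − R1: [0, 0, 0]
R3 ← R3 + (2)·R1: [0, 0, 0]
1 nonzero row, so rank(CA) = 1.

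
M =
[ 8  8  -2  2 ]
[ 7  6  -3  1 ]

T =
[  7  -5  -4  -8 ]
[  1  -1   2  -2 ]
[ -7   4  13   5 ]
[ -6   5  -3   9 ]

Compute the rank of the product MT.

First compute MT:
[[ 66, -46, -48, -72],
 [ 70, -48, -58, -74]]
Now row reduce the product.
R2 ← R2 − (35/33)·R1: [0, 26/33, -78/11, 26/11]
2 nonzero rows, so rank(MT) = 2.

2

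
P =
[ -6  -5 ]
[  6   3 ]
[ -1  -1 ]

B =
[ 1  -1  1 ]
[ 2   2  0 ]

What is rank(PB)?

First compute PB:
[[-16,  -4,  -6],
 [ 12,   0,   6],
 [ -3,  -1,  -1]]
Now row reduce the product.
R2 ← R2 + (3/4)·R1: [0, -3, 3/2]
R3 ← R3 − (3/16)·R1: [0, -1/4, 1/8]
R3 ← R3 − (1/12)·R2: [0, 0, 0]
2 nonzero rows, so rank(PB) = 2.

2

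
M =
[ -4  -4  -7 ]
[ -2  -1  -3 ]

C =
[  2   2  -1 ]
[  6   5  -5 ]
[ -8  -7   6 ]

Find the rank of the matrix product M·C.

First compute MC:
[[ 24,  21, -18],
 [ 14,  12, -11]]
Now row reduce the product.
R2 ← R2 − (7/12)·R1: [0, -1/4, -1/2]
2 nonzero rows, so rank(MC) = 2.

2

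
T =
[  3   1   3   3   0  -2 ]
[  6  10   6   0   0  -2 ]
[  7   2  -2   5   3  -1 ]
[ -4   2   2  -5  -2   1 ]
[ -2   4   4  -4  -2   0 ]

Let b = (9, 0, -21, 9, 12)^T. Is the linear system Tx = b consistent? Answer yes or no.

Row reduce the augmented matrix [T | b].
R2 ← R2 − (2)·R1: [0, 8, 0, -6, 0, 2, -18]
R3 ← R3 − (7/3)·R1: [0, -1/3, -9, -2, 3, 11/3, -42]
R4 ← R4 + (4/3)·R1: [0, 10/3, 6, -1, -2, -5/3, 21]
R5 ← R5 + (2/3)·R1: [0, 14/3, 6, -2, -2, -4/3, 18]
R3 ← R3 + (1/24)·R2: [0, 0, -9, -9/4, 3, 15/4, -171/4]
R4 ← R4 − (5/12)·R2: [0, 0, 6, 3/2, -2, -5/2, 57/2]
R5 ← R5 − (7/12)·R2: [0, 0, 6, 3/2, -2, -5/2, 57/2]
R4 ← R4 + (2/3)·R3: [0, 0, 0, 0, 0, 0, 0]
R5 ← R5 + (2/3)·R3: [0, 0, 0, 0, 0, 0, 0]
The echelon form has 3 nonzero rows, and every pivot lies in the first 6 columns, so rank(T) = rank([T|b]) = 3.
The system is consistent.

yes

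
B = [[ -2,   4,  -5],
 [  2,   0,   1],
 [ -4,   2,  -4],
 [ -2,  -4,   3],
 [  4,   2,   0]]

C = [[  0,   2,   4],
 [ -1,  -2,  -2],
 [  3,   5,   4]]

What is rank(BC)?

First compute BC:
[[-19, -37, -36],
 [  3,   9,  12],
 [-14, -32, -36],
 [ 13,  19,  12],
 [ -2,   4,  12]]
Now row reduce the product.
R2 ← R2 + (3/19)·R1: [0, 60/19, 120/19]
R3 ← R3 − (14/19)·R1: [0, -90/19, -180/19]
R4 ← R4 + (13/19)·R1: [0, -120/19, -240/19]
R5 ← R5 − (2/19)·R1: [0, 150/19, 300/19]
R3 ← R3 + (3/2)·R2: [0, 0, 0]
R4 ← R4 + (2)·R2: [0, 0, 0]
R5 ← R5 − (5/2)·R2: [0, 0, 0]
2 nonzero rows, so rank(BC) = 2.

2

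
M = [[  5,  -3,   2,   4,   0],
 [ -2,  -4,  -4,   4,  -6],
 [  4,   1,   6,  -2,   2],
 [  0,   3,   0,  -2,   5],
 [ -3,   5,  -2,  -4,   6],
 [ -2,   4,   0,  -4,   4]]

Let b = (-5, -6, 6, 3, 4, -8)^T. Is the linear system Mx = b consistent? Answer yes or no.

Row reduce the augmented matrix [M | b].
R2 ← R2 + (2/5)·R1: [0, -26/5, -16/5, 28/5, -6, -8]
R3 ← R3 − (4/5)·R1: [0, 17/5, 22/5, -26/5, 2, 10]
R5 ← R5 + (3/5)·R1: [0, 16/5, -4/5, -8/5, 6, 1]
R6 ← R6 + (2/5)·R1: [0, 14/5, 4/5, -12/5, 4, -10]
R3 ← R3 + (17/26)·R2: [0, 0, 30/13, -20/13, -25/13, 62/13]
R4 ← R4 + (15/26)·R2: [0, 0, -24/13, 16/13, 20/13, -21/13]
R5 ← R5 + (8/13)·R2: [0, 0, -36/13, 24/13, 30/13, -51/13]
R6 ← R6 + (7/13)·R2: [0, 0, -12/13, 8/13, 10/13, -186/13]
R4 ← R4 + (4/5)·R3: [0, 0, 0, 0, 0, 11/5]
R5 ← R5 + (6/5)·R3: [0, 0, 0, 0, 0, 9/5]
R6 ← R6 + (2/5)·R3: [0, 0, 0, 0, 0, -62/5]
R5 ← R5 − (9/11)·R4: [0, 0, 0, 0, 0, 0]
R6 ← R6 + (62/11)·R4: [0, 0, 0, 0, 0, 0]
The echelon form has 4 nonzero rows; the last pivot sits in the augmented column, so rank(M) = 3 but rank([M|b]) = 4.
Since the ranks differ, the system is inconsistent.

no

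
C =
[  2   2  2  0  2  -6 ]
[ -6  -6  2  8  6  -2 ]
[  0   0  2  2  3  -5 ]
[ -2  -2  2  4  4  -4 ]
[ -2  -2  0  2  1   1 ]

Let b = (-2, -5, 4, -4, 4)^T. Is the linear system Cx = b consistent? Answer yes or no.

no

Row reduce the augmented matrix [C | b].
R2 ← R2 + (3)·R1: [0, 0, 8, 8, 12, -20, -11]
R4 ← R4 + R1: [0, 0, 4, 4, 6, -10, -6]
R5 ← R5 + R1: [0, 0, 2, 2, 3, -5, 2]
R3 ← R3 − (1/4)·R2: [0, 0, 0, 0, 0, 0, 27/4]
R4 ← R4 − (1/2)·R2: [0, 0, 0, 0, 0, 0, -1/2]
R5 ← R5 − (1/4)·R2: [0, 0, 0, 0, 0, 0, 19/4]
R4 ← R4 + (2/27)·R3: [0, 0, 0, 0, 0, 0, 0]
R5 ← R5 − (19/27)·R3: [0, 0, 0, 0, 0, 0, 0]
The echelon form has 3 nonzero rows; the last pivot sits in the augmented column, so rank(C) = 2 but rank([C|b]) = 3.
Since the ranks differ, the system is inconsistent.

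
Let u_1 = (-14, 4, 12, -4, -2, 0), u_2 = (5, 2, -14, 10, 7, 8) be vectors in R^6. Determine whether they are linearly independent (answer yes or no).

Form the matrix with these vectors as rows and row reduce.
R2 ← R2 + (5/14)·R1: [0, 24/7, -68/7, 60/7, 44/7, 8]
2 nonzero rows, so the 2 vectors span a space of dimension 2.
Since 2 = 2, the vectors are linearly independent.

yes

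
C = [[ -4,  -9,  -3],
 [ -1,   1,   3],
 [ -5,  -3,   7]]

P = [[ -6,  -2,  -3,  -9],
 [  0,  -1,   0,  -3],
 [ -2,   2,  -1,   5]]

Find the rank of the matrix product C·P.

2

First compute CP:
[[ 30,  11,  15,  48],
 [  0,   7,   0,  21],
 [ 16,  27,   8,  89]]
Now row reduce the product.
R3 ← R3 − (8/15)·R1: [0, 317/15, 0, 317/5]
R3 ← R3 − (317/105)·R2: [0, 0, 0, 0]
2 nonzero rows, so rank(CP) = 2.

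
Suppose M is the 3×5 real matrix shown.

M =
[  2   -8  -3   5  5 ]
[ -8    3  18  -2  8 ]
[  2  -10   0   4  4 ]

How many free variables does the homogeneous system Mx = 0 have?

2

Row reduce to echelon form.
R2 ← R2 + (4)·R1: [0, -29, 6, 18, 28]
R3 ← R3 − R1: [0, -2, 3, -1, -1]
R3 ← R3 − (2/29)·R2: [0, 0, 75/29, -65/29, -85/29]
3 nonzero rows, so rank(M) = 3.
M has 5 columns; by rank–nullity, nullity = 5 − 3 = 2.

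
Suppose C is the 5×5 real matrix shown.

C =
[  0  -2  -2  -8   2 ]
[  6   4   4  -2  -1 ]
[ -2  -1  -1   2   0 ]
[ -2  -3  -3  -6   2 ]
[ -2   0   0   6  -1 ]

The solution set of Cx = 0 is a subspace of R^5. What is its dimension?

Row reduce to echelon form.
Swap R1 ↔ R2
R3 ← R3 + (1/3)·R1: [0, 1/3, 1/3, 4/3, -1/3]
R4 ← R4 + (1/3)·R1: [0, -5/3, -5/3, -20/3, 5/3]
R5 ← R5 + (1/3)·R1: [0, 4/3, 4/3, 16/3, -4/3]
R3 ← R3 + (1/6)·R2: [0, 0, 0, 0, 0]
R4 ← R4 − (5/6)·R2: [0, 0, 0, 0, 0]
R5 ← R5 + (2/3)·R2: [0, 0, 0, 0, 0]
2 nonzero rows, so rank(C) = 2.
C has 5 columns; by rank–nullity, nullity = 5 − 2 = 3.

3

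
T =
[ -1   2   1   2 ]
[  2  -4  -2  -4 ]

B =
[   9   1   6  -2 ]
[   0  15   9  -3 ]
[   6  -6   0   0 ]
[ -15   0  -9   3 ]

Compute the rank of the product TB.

1

First compute TB:
[[-33,  23,  -6,   2],
 [ 66, -46,  12,  -4]]
Now row reduce the product.
R2 ← R2 + (2)·R1: [0, 0, 0, 0]
1 nonzero row, so rank(TB) = 1.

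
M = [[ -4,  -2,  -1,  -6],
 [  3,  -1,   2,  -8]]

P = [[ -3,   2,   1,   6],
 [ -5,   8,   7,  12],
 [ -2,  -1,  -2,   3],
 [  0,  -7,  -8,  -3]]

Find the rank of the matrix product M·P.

First compute MP:
[[ 24,  19,  32, -33],
 [ -8,  52,  56,  36]]
Now row reduce the product.
R2 ← R2 + (1/3)·R1: [0, 175/3, 200/3, 25]
2 nonzero rows, so rank(MP) = 2.

2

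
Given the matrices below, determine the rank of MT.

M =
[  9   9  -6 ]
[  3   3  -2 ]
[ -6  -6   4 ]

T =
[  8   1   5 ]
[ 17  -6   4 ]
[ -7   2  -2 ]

1

First compute MT:
[[267, -57,  93],
 [ 89, -19,  31],
 [-178,  38, -62]]
Now row reduce the product.
R2 ← R2 − (1/3)·R1: [0, 0, 0]
R3 ← R3 + (2/3)·R1: [0, 0, 0]
1 nonzero row, so rank(MT) = 1.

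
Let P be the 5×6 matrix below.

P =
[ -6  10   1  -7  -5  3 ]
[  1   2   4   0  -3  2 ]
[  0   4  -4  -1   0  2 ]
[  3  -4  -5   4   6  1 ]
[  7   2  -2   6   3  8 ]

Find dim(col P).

Row reduce to echelon form.
R2 ← R2 + (1/6)·R1: [0, 11/3, 25/6, -7/6, -23/6, 5/2]
R4 ← R4 + (1/2)·R1: [0, 1, -9/2, 1/2, 7/2, 5/2]
R5 ← R5 + (7/6)·R1: [0, 41/3, -5/6, -13/6, -17/6, 23/2]
R3 ← R3 − (12/11)·R2: [0, 0, -94/11, 3/11, 46/11, -8/11]
R4 ← R4 − (3/11)·R2: [0, 0, -62/11, 9/11, 50/11, 20/11]
R5 ← R5 − (41/11)·R2: [0, 0, -180/11, 24/11, 126/11, 24/11]
R4 ← R4 − (31/47)·R3: [0, 0, 0, 30/47, 84/47, 108/47]
R5 ← R5 − (90/47)·R3: [0, 0, 0, 78/47, 162/47, 168/47]
R5 ← R5 − (13/5)·R4: [0, 0, 0, 0, -6/5, -12/5]
Echelon form has 5 nonzero rows, so rank(P) = 5.
The column space has dimension equal to the rank: 5.

5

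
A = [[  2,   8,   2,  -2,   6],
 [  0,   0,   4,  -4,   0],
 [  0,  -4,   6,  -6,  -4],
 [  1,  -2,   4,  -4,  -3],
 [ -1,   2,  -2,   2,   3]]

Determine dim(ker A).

2

Row reduce to echelon form.
R4 ← R4 − (1/2)·R1: [0, -6, 3, -3, -6]
R5 ← R5 + (1/2)·R1: [0, 6, -1, 1, 6]
Swap R2 ↔ R3
R4 ← R4 − (3/2)·R2: [0, 0, -6, 6, 0]
R5 ← R5 + (3/2)·R2: [0, 0, 8, -8, 0]
R4 ← R4 + (3/2)·R3: [0, 0, 0, 0, 0]
R5 ← R5 − (2)·R3: [0, 0, 0, 0, 0]
3 nonzero rows, so rank(A) = 3.
A has 5 columns; by rank–nullity, nullity = 5 − 3 = 2.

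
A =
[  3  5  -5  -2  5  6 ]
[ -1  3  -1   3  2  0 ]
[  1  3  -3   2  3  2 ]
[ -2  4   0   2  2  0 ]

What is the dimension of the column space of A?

Row reduce to echelon form.
R2 ← R2 + (1/3)·R1: [0, 14/3, -8/3, 7/3, 11/3, 2]
R3 ← R3 − (1/3)·R1: [0, 4/3, -4/3, 8/3, 4/3, 0]
R4 ← R4 + (2/3)·R1: [0, 22/3, -10/3, 2/3, 16/3, 4]
R3 ← R3 − (2/7)·R2: [0, 0, -4/7, 2, 2/7, -4/7]
R4 ← R4 − (11/7)·R2: [0, 0, 6/7, -3, -3/7, 6/7]
R4 ← R4 + (3/2)·R3: [0, 0, 0, 0, 0, 0]
Echelon form has 3 nonzero rows, so rank(A) = 3.
The column space has dimension equal to the rank: 3.

3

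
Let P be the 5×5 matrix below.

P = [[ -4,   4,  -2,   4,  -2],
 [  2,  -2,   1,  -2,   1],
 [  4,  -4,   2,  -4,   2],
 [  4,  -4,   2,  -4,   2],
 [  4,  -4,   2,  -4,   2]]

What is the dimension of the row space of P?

1

Row reduce to echelon form.
R2 ← R2 + (1/2)·R1: [0, 0, 0, 0, 0]
R3 ← R3 + R1: [0, 0, 0, 0, 0]
R4 ← R4 + R1: [0, 0, 0, 0, 0]
R5 ← R5 + R1: [0, 0, 0, 0, 0]
Echelon form has 1 nonzero row, so rank(P) = 1.
The row space has dimension equal to the rank: 1.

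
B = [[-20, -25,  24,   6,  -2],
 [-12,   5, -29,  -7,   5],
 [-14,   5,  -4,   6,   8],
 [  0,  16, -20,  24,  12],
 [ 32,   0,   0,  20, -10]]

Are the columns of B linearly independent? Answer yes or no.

Row reduce B to echelon form.
R2 ← R2 − (3/5)·R1: [0, 20, -217/5, -53/5, 31/5]
R3 ← R3 − (7/10)·R1: [0, 45/2, -104/5, 9/5, 47/5]
R5 ← R5 + (8/5)·R1: [0, -40, 192/5, 148/5, -66/5]
R3 ← R3 − (9/8)·R2: [0, 0, 1121/40, 549/40, 97/40]
R4 ← R4 − (4/5)·R2: [0, 0, 368/25, 812/25, 176/25]
R5 ← R5 + (2)·R2: [0, 0, -242/5, 42/5, -4/5]
R4 ← R4 − (2944/5605)·R3: [0, 0, 0, 141644/5605, 6464/1121]
R5 ← R5 + (1936/1121)·R3: [0, 0, 0, 35988/1121, 3798/1121]
R5 ← R5 − (44985/35411)·R4: [0, 0, 0, 0, -139422/35411]
5 pivots among 5 columns.
Every column is a pivot column, so the columns are linearly independent.

yes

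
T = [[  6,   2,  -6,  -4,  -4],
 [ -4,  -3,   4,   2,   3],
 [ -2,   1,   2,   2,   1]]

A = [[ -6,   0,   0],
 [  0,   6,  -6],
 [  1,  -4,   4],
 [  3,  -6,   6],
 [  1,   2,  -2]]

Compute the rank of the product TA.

First compute TA:
[[-58,  52, -52],
 [ 37, -40,  40],
 [ 21, -12,  12]]
Now row reduce the product.
R2 ← R2 + (37/58)·R1: [0, -198/29, 198/29]
R3 ← R3 + (21/58)·R1: [0, 198/29, -198/29]
R3 ← R3 + R2: [0, 0, 0]
2 nonzero rows, so rank(TA) = 2.

2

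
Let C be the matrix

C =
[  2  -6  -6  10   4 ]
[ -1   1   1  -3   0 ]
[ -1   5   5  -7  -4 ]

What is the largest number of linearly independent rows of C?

2

Row reduce to echelon form.
R2 ← R2 + (1/2)·R1: [0, -2, -2, 2, 2]
R3 ← R3 + (1/2)·R1: [0, 2, 2, -2, -2]
R3 ← R3 + R2: [0, 0, 0, 0, 0]
Echelon form has 2 nonzero rows, so rank(C) = 2.
The rank gives the maximum number of linearly independent rows: 2.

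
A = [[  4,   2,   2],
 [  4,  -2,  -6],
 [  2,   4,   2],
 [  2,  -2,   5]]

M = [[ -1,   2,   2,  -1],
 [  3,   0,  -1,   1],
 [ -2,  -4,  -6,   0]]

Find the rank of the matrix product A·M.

First compute AM:
[[ -2,   0,  -6,  -2],
 [  2,  32,  46,  -6],
 [  6,  -4, -12,   2],
 [-18, -16, -24,  -4]]
Now row reduce the product.
R2 ← R2 + R1: [0, 32, 40, -8]
R3 ← R3 + (3)·R1: [0, -4, -30, -4]
R4 ← R4 − (9)·R1: [0, -16, 30, 14]
R3 ← R3 + (1/8)·R2: [0, 0, -25, -5]
R4 ← R4 + (1/2)·R2: [0, 0, 50, 10]
R4 ← R4 + (2)·R3: [0, 0, 0, 0]
3 nonzero rows, so rank(AM) = 3.

3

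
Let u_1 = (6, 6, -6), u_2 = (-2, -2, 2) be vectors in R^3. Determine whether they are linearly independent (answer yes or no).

no

Form the matrix with these vectors as rows and row reduce.
R2 ← R2 + (1/3)·R1: [0, 0, 0]
1 nonzero row, so the 2 vectors span a space of dimension 1.
Since 1 < 2, the vectors are linearly dependent.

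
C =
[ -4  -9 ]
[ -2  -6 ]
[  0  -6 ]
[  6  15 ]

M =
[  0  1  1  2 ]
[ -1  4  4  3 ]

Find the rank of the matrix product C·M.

First compute CM:
[[  9, -40, -40, -35],
 [  6, -26, -26, -22],
 [  6, -24, -24, -18],
 [-15,  66,  66,  57]]
Now row reduce the product.
R2 ← R2 − (2/3)·R1: [0, 2/3, 2/3, 4/3]
R3 ← R3 − (2/3)·R1: [0, 8/3, 8/3, 16/3]
R4 ← R4 + (5/3)·R1: [0, -2/3, -2/3, -4/3]
R3 ← R3 − (4)·R2: [0, 0, 0, 0]
R4 ← R4 + R2: [0, 0, 0, 0]
2 nonzero rows, so rank(CM) = 2.

2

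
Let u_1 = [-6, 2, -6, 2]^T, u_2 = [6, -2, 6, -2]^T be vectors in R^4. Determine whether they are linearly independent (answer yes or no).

Form the matrix with these vectors as rows and row reduce.
R2 ← R2 + R1: [0, 0, 0, 0]
1 nonzero row, so the 2 vectors span a space of dimension 1.
Since 1 < 2, the vectors are linearly dependent.

no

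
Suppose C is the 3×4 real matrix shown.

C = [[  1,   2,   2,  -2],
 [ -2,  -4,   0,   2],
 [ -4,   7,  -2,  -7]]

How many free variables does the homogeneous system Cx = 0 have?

Row reduce to echelon form.
R2 ← R2 + (2)·R1: [0, 0, 4, -2]
R3 ← R3 + (4)·R1: [0, 15, 6, -15]
Swap R2 ↔ R3
3 nonzero rows, so rank(C) = 3.
C has 4 columns; by rank–nullity, nullity = 4 − 3 = 1.

1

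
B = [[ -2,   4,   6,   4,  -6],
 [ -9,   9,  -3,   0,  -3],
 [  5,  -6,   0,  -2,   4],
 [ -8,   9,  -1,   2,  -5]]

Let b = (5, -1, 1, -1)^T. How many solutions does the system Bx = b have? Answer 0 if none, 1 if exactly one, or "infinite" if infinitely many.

Row reduce the augmented matrix [B | b].
R2 ← R2 − (9/2)·R1: [0, -9, -30, -18, 24, -47/2]
R3 ← R3 + (5/2)·R1: [0, 4, 15, 8, -11, 27/2]
R4 ← R4 − (4)·R1: [0, -7, -25, -14, 19, -21]
R3 ← R3 + (4/9)·R2: [0, 0, 5/3, 0, -1/3, 55/18]
R4 ← R4 − (7/9)·R2: [0, 0, -5/3, 0, 1/3, -49/18]
R4 ← R4 + R3: [0, 0, 0, 0, 0, 1/3]
The echelon form has 4 nonzero rows; the last pivot sits in the augmented column, so rank(B) = 3 but rank([B|b]) = 4.
Since the ranks differ, the system is inconsistent.
It has no solutions.

0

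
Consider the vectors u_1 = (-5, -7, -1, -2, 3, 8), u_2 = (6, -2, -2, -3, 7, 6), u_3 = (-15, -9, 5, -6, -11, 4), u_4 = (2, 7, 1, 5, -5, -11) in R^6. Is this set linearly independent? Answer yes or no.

Form the matrix with these vectors as rows and row reduce.
R2 ← R2 + (6/5)·R1: [0, -52/5, -16/5, -27/5, 53/5, 78/5]
R3 ← R3 − (3)·R1: [0, 12, 8, 0, -20, -20]
R4 ← R4 + (2/5)·R1: [0, 21/5, 3/5, 21/5, -19/5, -39/5]
R3 ← R3 + (15/13)·R2: [0, 0, 56/13, -81/13, -101/13, -2]
R4 ← R4 + (21/52)·R2: [0, 0, -9/13, 105/52, 25/52, -3/2]
R4 ← R4 + (9/56)·R3: [0, 0, 0, 57/56, -43/56, -51/28]
4 nonzero rows, so the 4 vectors span a space of dimension 4.
Since 4 = 4, the vectors are linearly independent.

yes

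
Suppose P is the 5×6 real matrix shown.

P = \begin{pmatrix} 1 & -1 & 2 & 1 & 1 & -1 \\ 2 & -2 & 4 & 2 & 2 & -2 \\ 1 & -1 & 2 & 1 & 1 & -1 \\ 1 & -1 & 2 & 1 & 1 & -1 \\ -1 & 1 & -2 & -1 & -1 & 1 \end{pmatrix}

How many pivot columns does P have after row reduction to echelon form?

Row reduce to echelon form.
R2 ← R2 − (2)·R1: [0, 0, 0, 0, 0, 0]
R3 ← R3 − R1: [0, 0, 0, 0, 0, 0]
R4 ← R4 − R1: [0, 0, 0, 0, 0, 0]
R5 ← R5 + R1: [0, 0, 0, 0, 0, 0]
Echelon form has 1 nonzero row, so rank(P) = 1.
Each nonzero row contributes one pivot column: 1 pivot columns.

1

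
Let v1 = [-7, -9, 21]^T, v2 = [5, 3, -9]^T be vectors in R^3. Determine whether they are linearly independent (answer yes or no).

yes

Form the matrix with these vectors as rows and row reduce.
R2 ← R2 + (5/7)·R1: [0, -24/7, 6]
2 nonzero rows, so the 2 vectors span a space of dimension 2.
Since 2 = 2, the vectors are linearly independent.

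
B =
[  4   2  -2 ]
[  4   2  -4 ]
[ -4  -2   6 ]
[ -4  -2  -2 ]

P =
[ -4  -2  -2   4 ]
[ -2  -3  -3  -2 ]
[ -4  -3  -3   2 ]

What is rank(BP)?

First compute BP:
[[-12,  -8,  -8,   8],
 [ -4,  -2,  -2,   4],
 [ -4,  -4,  -4,   0],
 [ 28,  20,  20, -16]]
Now row reduce the product.
R2 ← R2 − (1/3)·R1: [0, 2/3, 2/3, 4/3]
R3 ← R3 − (1/3)·R1: [0, -4/3, -4/3, -8/3]
R4 ← R4 + (7/3)·R1: [0, 4/3, 4/3, 8/3]
R3 ← R3 + (2)·R2: [0, 0, 0, 0]
R4 ← R4 − (2)·R2: [0, 0, 0, 0]
2 nonzero rows, so rank(BP) = 2.

2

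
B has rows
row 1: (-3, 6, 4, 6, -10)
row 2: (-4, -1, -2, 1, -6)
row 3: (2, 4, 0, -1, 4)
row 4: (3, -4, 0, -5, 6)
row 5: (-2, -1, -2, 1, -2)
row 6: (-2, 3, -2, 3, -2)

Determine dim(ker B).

1

Row reduce to echelon form.
R2 ← R2 − (4/3)·R1: [0, -9, -22/3, -7, 22/3]
R3 ← R3 + (2/3)·R1: [0, 8, 8/3, 3, -8/3]
R4 ← R4 + R1: [0, 2, 4, 1, -4]
R5 ← R5 − (2/3)·R1: [0, -5, -14/3, -3, 14/3]
R6 ← R6 − (2/3)·R1: [0, -1, -14/3, -1, 14/3]
R3 ← R3 + (8/9)·R2: [0, 0, -104/27, -29/9, 104/27]
R4 ← R4 + (2/9)·R2: [0, 0, 64/27, -5/9, -64/27]
R5 ← R5 − (5/9)·R2: [0, 0, -16/27, 8/9, 16/27]
R6 ← R6 − (1/9)·R2: [0, 0, -104/27, -2/9, 104/27]
R4 ← R4 + (8/13)·R3: [0, 0, 0, -33/13, 0]
R5 ← R5 − (2/13)·R3: [0, 0, 0, 18/13, 0]
R6 ← R6 − R3: [0, 0, 0, 3, 0]
R5 ← R5 + (6/11)·R4: [0, 0, 0, 0, 0]
R6 ← R6 + (13/11)·R4: [0, 0, 0, 0, 0]
4 nonzero rows, so rank(B) = 4.
B has 5 columns; by rank–nullity, nullity = 5 − 4 = 1.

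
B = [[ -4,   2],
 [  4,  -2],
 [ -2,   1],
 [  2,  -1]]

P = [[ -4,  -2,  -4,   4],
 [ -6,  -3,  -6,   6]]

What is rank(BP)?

First compute BP:
[[  4,   2,   4,  -4],
 [ -4,  -2,  -4,   4],
 [  2,   1,   2,  -2],
 [ -2,  -1,  -2,   2]]
Now row reduce the product.
R2 ← R2 + R1: [0, 0, 0, 0]
R3 ← R3 − (1/2)·R1: [0, 0, 0, 0]
R4 ← R4 + (1/2)·R1: [0, 0, 0, 0]
1 nonzero row, so rank(BP) = 1.

1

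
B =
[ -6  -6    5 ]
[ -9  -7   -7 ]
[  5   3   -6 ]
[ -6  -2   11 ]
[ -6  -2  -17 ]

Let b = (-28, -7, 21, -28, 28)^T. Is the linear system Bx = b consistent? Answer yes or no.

yes

Row reduce the augmented matrix [B | b].
R2 ← R2 − (3/2)·R1: [0, 2, -29/2, 35]
R3 ← R3 + (5/6)·R1: [0, -2, -11/6, -7/3]
R4 ← R4 − R1: [0, 4, 6, 0]
R5 ← R5 − R1: [0, 4, -22, 56]
R3 ← R3 + R2: [0, 0, -49/3, 98/3]
R4 ← R4 − (2)·R2: [0, 0, 35, -70]
R5 ← R5 − (2)·R2: [0, 0, 7, -14]
R4 ← R4 + (15/7)·R3: [0, 0, 0, 0]
R5 ← R5 + (3/7)·R3: [0, 0, 0, 0]
The echelon form has 3 nonzero rows, and every pivot lies in the first 3 columns, so rank(B) = rank([B|b]) = 3.
The system is consistent.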